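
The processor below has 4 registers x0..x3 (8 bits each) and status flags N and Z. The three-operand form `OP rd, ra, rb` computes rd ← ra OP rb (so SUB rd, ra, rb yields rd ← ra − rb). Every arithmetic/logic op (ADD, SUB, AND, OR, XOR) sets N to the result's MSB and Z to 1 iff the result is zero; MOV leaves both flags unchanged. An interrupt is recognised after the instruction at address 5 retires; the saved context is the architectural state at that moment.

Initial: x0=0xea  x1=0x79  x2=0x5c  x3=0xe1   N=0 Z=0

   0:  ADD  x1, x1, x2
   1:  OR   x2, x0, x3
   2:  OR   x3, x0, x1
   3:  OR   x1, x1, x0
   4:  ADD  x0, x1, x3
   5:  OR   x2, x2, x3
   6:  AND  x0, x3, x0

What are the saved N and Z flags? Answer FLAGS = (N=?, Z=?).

after  0: x0=0xea x1=0xd5 x2=0x5c x3=0xe1  N=1 Z=0
after  1: x0=0xea x1=0xd5 x2=0xeb x3=0xe1  N=1 Z=0
after  2: x0=0xea x1=0xd5 x2=0xeb x3=0xff  N=1 Z=0
after  3: x0=0xea x1=0xff x2=0xeb x3=0xff  N=1 Z=0
after  4: x0=0xfe x1=0xff x2=0xeb x3=0xff  N=1 Z=0
after  5: x0=0xfe x1=0xff x2=0xff x3=0xff  N=1 Z=0
-- IRQ taken; context saved, return-PC = 6 --

FLAGS = (N=1, Z=0)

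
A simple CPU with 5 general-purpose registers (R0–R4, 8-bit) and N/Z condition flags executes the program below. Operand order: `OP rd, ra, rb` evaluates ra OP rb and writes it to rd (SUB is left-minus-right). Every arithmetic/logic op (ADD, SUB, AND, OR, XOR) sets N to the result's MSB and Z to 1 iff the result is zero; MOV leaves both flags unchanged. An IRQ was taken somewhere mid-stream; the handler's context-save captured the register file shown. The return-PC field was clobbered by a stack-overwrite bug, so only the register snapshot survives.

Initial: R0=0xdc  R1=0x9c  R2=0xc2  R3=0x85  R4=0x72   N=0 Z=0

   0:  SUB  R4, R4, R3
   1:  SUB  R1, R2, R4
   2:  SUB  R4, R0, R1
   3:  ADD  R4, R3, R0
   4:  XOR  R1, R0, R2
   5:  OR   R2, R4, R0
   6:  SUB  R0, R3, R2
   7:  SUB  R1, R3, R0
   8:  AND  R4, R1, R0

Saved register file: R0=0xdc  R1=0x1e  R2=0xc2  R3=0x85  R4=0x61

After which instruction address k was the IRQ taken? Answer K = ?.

after  0: R0=0xdc R1=0x9c R2=0xc2 R3=0x85 R4=0xed  N=1 Z=0
after  1: R0=0xdc R1=0xd5 R2=0xc2 R3=0x85 R4=0xed  N=1 Z=0
after  2: R0=0xdc R1=0xd5 R2=0xc2 R3=0x85 R4=0x07  N=0 Z=0
after  3: R0=0xdc R1=0xd5 R2=0xc2 R3=0x85 R4=0x61  N=0 Z=0
after  4: R0=0xdc R1=0x1e R2=0xc2 R3=0x85 R4=0x61  N=0 Z=0
-- IRQ taken; context saved, return-PC = 5 --

K = 4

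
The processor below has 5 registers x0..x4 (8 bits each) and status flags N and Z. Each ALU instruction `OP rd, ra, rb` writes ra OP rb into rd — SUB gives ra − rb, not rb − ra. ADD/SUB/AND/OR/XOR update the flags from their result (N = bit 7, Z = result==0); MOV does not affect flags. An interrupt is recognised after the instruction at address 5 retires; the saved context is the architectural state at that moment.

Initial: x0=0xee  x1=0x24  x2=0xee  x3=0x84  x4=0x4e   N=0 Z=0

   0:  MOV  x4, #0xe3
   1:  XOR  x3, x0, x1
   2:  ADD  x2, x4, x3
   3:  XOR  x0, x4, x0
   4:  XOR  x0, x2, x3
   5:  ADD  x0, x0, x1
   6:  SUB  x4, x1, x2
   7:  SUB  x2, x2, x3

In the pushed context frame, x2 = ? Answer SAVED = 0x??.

SAVED = 0xad

after  0: x0=0xee x1=0x24 x2=0xee x3=0x84 x4=0xe3  N=0 Z=0
after  1: x0=0xee x1=0x24 x2=0xee x3=0xca x4=0xe3  N=1 Z=0
after  2: x0=0xee x1=0x24 x2=0xad x3=0xca x4=0xe3  N=1 Z=0
after  3: x0=0x0d x1=0x24 x2=0xad x3=0xca x4=0xe3  N=0 Z=0
after  4: x0=0x67 x1=0x24 x2=0xad x3=0xca x4=0xe3  N=0 Z=0
after  5: x0=0x8b x1=0x24 x2=0xad x3=0xca x4=0xe3  N=1 Z=0
-- IRQ taken; context saved, return-PC = 6 --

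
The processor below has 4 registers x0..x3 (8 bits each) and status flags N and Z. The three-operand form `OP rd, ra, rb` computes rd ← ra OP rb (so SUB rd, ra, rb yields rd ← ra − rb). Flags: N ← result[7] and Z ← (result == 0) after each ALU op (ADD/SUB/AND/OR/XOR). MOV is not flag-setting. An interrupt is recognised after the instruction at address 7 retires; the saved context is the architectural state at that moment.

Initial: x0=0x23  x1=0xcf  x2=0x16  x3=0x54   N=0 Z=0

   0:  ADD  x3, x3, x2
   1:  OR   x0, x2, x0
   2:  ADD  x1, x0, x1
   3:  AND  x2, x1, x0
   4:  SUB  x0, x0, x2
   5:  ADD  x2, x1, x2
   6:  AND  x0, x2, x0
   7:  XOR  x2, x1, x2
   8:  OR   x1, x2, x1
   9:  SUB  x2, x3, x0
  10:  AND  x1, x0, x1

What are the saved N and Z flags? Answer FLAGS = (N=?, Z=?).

FLAGS = (N=0, Z=0)

after  0: x0=0x23 x1=0xcf x2=0x16 x3=0x6a  N=0 Z=0
after  1: x0=0x37 x1=0xcf x2=0x16 x3=0x6a  N=0 Z=0
after  2: x0=0x37 x1=0x06 x2=0x16 x3=0x6a  N=0 Z=0
after  3: x0=0x37 x1=0x06 x2=0x06 x3=0x6a  N=0 Z=0
after  4: x0=0x31 x1=0x06 x2=0x06 x3=0x6a  N=0 Z=0
after  5: x0=0x31 x1=0x06 x2=0x0c x3=0x6a  N=0 Z=0
after  6: x0=0x00 x1=0x06 x2=0x0c x3=0x6a  N=0 Z=1
after  7: x0=0x00 x1=0x06 x2=0x0a x3=0x6a  N=0 Z=0
-- IRQ taken; context saved, return-PC = 8 --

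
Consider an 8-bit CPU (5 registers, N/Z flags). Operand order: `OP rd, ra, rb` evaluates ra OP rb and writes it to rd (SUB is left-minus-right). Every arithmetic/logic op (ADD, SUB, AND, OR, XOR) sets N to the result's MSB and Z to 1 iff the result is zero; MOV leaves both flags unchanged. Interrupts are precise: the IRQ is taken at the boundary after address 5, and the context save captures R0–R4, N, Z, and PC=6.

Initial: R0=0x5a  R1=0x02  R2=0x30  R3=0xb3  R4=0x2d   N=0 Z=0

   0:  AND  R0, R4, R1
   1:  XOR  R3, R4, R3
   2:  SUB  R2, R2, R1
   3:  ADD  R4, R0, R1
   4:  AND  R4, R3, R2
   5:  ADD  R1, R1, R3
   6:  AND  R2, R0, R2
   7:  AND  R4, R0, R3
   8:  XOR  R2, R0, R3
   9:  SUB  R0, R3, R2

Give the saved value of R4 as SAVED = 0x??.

SAVED = 0x0e

after  0: R0=0x00 R1=0x02 R2=0x30 R3=0xb3 R4=0x2d  N=0 Z=1
after  1: R0=0x00 R1=0x02 R2=0x30 R3=0x9e R4=0x2d  N=1 Z=0
after  2: R0=0x00 R1=0x02 R2=0x2e R3=0x9e R4=0x2d  N=0 Z=0
after  3: R0=0x00 R1=0x02 R2=0x2e R3=0x9e R4=0x02  N=0 Z=0
after  4: R0=0x00 R1=0x02 R2=0x2e R3=0x9e R4=0x0e  N=0 Z=0
after  5: R0=0x00 R1=0xa0 R2=0x2e R3=0x9e R4=0x0e  N=1 Z=0
-- IRQ taken; context saved, return-PC = 6 --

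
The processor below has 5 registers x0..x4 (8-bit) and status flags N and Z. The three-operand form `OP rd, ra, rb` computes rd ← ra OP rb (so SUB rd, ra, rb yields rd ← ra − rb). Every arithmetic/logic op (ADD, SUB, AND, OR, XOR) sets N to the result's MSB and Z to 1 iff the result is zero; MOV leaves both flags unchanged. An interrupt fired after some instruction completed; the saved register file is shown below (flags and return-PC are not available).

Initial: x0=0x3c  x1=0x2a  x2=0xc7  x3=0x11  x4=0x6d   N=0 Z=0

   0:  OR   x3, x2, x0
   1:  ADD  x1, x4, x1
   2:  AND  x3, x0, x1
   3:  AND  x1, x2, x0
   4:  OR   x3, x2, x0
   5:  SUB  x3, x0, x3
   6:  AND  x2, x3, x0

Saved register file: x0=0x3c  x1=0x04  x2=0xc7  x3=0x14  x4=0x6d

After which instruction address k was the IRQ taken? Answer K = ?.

K = 3

after  0: x0=0x3c x1=0x2a x2=0xc7 x3=0xff x4=0x6d  N=1 Z=0
after  1: x0=0x3c x1=0x97 x2=0xc7 x3=0xff x4=0x6d  N=1 Z=0
after  2: x0=0x3c x1=0x97 x2=0xc7 x3=0x14 x4=0x6d  N=0 Z=0
after  3: x0=0x3c x1=0x04 x2=0xc7 x3=0x14 x4=0x6d  N=0 Z=0
-- IRQ taken; context saved, return-PC = 4 --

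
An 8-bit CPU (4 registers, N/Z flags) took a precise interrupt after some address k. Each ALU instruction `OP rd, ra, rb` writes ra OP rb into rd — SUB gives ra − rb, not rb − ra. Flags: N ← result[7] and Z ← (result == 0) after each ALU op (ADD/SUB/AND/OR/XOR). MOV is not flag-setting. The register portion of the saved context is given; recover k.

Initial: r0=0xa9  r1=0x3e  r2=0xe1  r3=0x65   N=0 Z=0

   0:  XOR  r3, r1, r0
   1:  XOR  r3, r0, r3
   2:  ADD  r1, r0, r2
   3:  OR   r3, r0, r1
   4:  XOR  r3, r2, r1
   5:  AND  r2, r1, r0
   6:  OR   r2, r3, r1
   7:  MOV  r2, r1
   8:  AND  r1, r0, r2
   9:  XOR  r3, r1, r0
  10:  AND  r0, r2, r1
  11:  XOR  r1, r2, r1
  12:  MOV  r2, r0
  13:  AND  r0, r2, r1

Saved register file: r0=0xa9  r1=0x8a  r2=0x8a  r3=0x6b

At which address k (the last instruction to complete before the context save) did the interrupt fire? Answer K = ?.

K = 7

after  0: r0=0xa9 r1=0x3e r2=0xe1 r3=0x97  N=1 Z=0
after  1: r0=0xa9 r1=0x3e r2=0xe1 r3=0x3e  N=0 Z=0
after  2: r0=0xa9 r1=0x8a r2=0xe1 r3=0x3e  N=1 Z=0
after  3: r0=0xa9 r1=0x8a r2=0xe1 r3=0xab  N=1 Z=0
after  4: r0=0xa9 r1=0x8a r2=0xe1 r3=0x6b  N=0 Z=0
after  5: r0=0xa9 r1=0x8a r2=0x88 r3=0x6b  N=1 Z=0
after  6: r0=0xa9 r1=0x8a r2=0xeb r3=0x6b  N=1 Z=0
after  7: r0=0xa9 r1=0x8a r2=0x8a r3=0x6b  N=1 Z=0
-- IRQ taken; context saved, return-PC = 8 --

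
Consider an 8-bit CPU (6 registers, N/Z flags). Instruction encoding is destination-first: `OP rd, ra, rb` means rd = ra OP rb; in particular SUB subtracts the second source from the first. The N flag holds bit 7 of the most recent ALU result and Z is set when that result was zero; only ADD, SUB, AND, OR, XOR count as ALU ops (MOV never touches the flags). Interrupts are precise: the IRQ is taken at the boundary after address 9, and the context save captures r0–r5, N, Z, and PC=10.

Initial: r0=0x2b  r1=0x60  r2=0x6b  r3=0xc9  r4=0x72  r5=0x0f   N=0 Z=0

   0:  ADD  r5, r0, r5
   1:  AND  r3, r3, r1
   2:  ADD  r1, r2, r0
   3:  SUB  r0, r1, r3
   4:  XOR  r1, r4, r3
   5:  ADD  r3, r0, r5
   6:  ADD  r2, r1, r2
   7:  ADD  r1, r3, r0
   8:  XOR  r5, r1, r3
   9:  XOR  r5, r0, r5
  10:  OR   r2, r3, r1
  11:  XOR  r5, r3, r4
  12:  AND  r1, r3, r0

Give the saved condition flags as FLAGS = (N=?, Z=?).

after  0: r0=0x2b r1=0x60 r2=0x6b r3=0xc9 r4=0x72 r5=0x3a  N=0 Z=0
after  1: r0=0x2b r1=0x60 r2=0x6b r3=0x40 r4=0x72 r5=0x3a  N=0 Z=0
after  2: r0=0x2b r1=0x96 r2=0x6b r3=0x40 r4=0x72 r5=0x3a  N=1 Z=0
after  3: r0=0x56 r1=0x96 r2=0x6b r3=0x40 r4=0x72 r5=0x3a  N=0 Z=0
after  4: r0=0x56 r1=0x32 r2=0x6b r3=0x40 r4=0x72 r5=0x3a  N=0 Z=0
after  5: r0=0x56 r1=0x32 r2=0x6b r3=0x90 r4=0x72 r5=0x3a  N=1 Z=0
after  6: r0=0x56 r1=0x32 r2=0x9d r3=0x90 r4=0x72 r5=0x3a  N=1 Z=0
after  7: r0=0x56 r1=0xe6 r2=0x9d r3=0x90 r4=0x72 r5=0x3a  N=1 Z=0
after  8: r0=0x56 r1=0xe6 r2=0x9d r3=0x90 r4=0x72 r5=0x76  N=0 Z=0
after  9: r0=0x56 r1=0xe6 r2=0x9d r3=0x90 r4=0x72 r5=0x20  N=0 Z=0
-- IRQ taken; context saved, return-PC = 10 --

FLAGS = (N=0, Z=0)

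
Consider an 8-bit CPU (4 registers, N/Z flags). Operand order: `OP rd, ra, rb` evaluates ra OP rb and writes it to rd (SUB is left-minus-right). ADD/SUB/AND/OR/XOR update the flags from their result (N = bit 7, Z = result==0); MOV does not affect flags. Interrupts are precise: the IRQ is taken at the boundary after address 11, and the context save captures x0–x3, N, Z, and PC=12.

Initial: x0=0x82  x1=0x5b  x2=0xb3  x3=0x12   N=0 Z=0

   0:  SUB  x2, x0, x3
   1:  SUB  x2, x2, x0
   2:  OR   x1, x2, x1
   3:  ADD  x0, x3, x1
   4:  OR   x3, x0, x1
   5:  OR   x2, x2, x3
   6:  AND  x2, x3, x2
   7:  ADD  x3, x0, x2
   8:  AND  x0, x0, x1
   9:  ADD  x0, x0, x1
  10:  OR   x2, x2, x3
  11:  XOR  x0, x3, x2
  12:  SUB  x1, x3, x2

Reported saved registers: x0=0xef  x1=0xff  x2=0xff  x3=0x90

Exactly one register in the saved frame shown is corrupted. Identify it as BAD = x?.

after  0: x0=0x82 x1=0x5b x2=0x70 x3=0x12  N=0 Z=0
after  1: x0=0x82 x1=0x5b x2=0xee x3=0x12  N=1 Z=0
after  2: x0=0x82 x1=0xff x2=0xee x3=0x12  N=1 Z=0
after  3: x0=0x11 x1=0xff x2=0xee x3=0x12  N=0 Z=0
after  4: x0=0x11 x1=0xff x2=0xee x3=0xff  N=1 Z=0
after  5: x0=0x11 x1=0xff x2=0xff x3=0xff  N=1 Z=0
after  6: x0=0x11 x1=0xff x2=0xff x3=0xff  N=1 Z=0
after  7: x0=0x11 x1=0xff x2=0xff x3=0x10  N=0 Z=0
after  8: x0=0x11 x1=0xff x2=0xff x3=0x10  N=0 Z=0
after  9: x0=0x10 x1=0xff x2=0xff x3=0x10  N=0 Z=0
after 10: x0=0x10 x1=0xff x2=0xff x3=0x10  N=1 Z=0
after 11: x0=0xef x1=0xff x2=0xff x3=0x10  N=1 Z=0
-- IRQ taken; context saved, return-PC = 12 --
mismatch: x3: reported 0x90 vs actual 0x10

BAD = x3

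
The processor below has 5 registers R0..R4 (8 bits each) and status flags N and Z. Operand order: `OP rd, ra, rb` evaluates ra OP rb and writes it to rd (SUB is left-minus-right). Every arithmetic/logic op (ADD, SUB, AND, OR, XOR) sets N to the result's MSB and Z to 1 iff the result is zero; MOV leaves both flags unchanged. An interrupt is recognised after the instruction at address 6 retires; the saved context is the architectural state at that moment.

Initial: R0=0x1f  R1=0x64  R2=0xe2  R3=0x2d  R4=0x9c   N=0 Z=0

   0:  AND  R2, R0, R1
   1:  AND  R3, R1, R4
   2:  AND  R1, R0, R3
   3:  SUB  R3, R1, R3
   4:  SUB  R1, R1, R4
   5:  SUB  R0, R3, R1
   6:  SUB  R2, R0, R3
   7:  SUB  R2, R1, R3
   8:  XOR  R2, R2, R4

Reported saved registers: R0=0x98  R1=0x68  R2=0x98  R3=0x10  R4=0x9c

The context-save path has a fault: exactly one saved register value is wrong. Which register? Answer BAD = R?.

BAD = R3

after  0: R0=0x1f R1=0x64 R2=0x04 R3=0x2d R4=0x9c  N=0 Z=0
after  1: R0=0x1f R1=0x64 R2=0x04 R3=0x04 R4=0x9c  N=0 Z=0
after  2: R0=0x1f R1=0x04 R2=0x04 R3=0x04 R4=0x9c  N=0 Z=0
after  3: R0=0x1f R1=0x04 R2=0x04 R3=0x00 R4=0x9c  N=0 Z=1
after  4: R0=0x1f R1=0x68 R2=0x04 R3=0x00 R4=0x9c  N=0 Z=0
after  5: R0=0x98 R1=0x68 R2=0x04 R3=0x00 R4=0x9c  N=1 Z=0
after  6: R0=0x98 R1=0x68 R2=0x98 R3=0x00 R4=0x9c  N=1 Z=0
-- IRQ taken; context saved, return-PC = 7 --
mismatch: R3: reported 0x10 vs actual 0x00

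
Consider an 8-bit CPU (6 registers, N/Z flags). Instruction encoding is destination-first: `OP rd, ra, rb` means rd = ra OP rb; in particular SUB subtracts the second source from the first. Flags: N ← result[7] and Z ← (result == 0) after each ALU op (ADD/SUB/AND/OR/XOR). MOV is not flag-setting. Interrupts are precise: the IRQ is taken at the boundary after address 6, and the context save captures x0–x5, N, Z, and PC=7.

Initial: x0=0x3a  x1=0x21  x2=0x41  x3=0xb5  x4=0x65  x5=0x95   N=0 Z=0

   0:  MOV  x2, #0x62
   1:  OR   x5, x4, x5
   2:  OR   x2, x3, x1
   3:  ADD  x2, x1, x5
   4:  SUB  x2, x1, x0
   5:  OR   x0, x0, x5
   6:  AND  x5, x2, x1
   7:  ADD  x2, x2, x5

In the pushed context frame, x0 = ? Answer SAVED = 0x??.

after  0: x0=0x3a x1=0x21 x2=0x62 x3=0xb5 x4=0x65 x5=0x95  N=0 Z=0
after  1: x0=0x3a x1=0x21 x2=0x62 x3=0xb5 x4=0x65 x5=0xf5  N=1 Z=0
after  2: x0=0x3a x1=0x21 x2=0xb5 x3=0xb5 x4=0x65 x5=0xf5  N=1 Z=0
after  3: x0=0x3a x1=0x21 x2=0x16 x3=0xb5 x4=0x65 x5=0xf5  N=0 Z=0
after  4: x0=0x3a x1=0x21 x2=0xe7 x3=0xb5 x4=0x65 x5=0xf5  N=1 Z=0
after  5: x0=0xff x1=0x21 x2=0xe7 x3=0xb5 x4=0x65 x5=0xf5  N=1 Z=0
after  6: x0=0xff x1=0x21 x2=0xe7 x3=0xb5 x4=0x65 x5=0x21  N=0 Z=0
-- IRQ taken; context saved, return-PC = 7 --

SAVED = 0xff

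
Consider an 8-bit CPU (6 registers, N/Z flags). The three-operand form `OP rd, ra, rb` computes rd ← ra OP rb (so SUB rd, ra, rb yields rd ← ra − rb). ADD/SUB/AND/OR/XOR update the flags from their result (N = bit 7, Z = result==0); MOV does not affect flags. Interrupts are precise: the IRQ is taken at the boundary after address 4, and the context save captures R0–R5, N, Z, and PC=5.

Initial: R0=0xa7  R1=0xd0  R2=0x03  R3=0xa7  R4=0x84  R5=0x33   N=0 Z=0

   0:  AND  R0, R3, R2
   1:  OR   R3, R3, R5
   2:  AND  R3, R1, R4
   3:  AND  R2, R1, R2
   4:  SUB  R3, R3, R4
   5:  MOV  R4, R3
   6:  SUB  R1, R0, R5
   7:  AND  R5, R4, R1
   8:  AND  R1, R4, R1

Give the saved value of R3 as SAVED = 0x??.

SAVED = 0xfc

after  0: R0=0x03 R1=0xd0 R2=0x03 R3=0xa7 R4=0x84 R5=0x33  N=0 Z=0
after  1: R0=0x03 R1=0xd0 R2=0x03 R3=0xb7 R4=0x84 R5=0x33  N=1 Z=0
after  2: R0=0x03 R1=0xd0 R2=0x03 R3=0x80 R4=0x84 R5=0x33  N=1 Z=0
after  3: R0=0x03 R1=0xd0 R2=0x00 R3=0x80 R4=0x84 R5=0x33  N=0 Z=1
after  4: R0=0x03 R1=0xd0 R2=0x00 R3=0xfc R4=0x84 R5=0x33  N=1 Z=0
-- IRQ taken; context saved, return-PC = 5 --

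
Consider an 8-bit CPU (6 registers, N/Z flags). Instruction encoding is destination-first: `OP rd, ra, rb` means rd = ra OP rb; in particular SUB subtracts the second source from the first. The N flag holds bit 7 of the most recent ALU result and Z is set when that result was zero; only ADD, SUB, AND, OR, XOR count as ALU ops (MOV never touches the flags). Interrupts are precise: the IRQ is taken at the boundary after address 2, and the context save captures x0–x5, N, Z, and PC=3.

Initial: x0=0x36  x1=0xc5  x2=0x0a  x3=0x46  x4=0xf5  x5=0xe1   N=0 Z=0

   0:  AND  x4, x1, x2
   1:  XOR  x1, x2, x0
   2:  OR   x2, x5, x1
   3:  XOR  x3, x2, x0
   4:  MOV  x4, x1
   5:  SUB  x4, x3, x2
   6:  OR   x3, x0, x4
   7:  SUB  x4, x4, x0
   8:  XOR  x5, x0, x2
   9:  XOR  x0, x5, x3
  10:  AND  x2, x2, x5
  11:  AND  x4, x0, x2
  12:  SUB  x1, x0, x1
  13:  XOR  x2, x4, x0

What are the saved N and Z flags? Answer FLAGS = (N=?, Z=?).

after  0: x0=0x36 x1=0xc5 x2=0x0a x3=0x46 x4=0x00 x5=0xe1  N=0 Z=1
after  1: x0=0x36 x1=0x3c x2=0x0a x3=0x46 x4=0x00 x5=0xe1  N=0 Z=0
after  2: x0=0x36 x1=0x3c x2=0xfd x3=0x46 x4=0x00 x5=0xe1  N=1 Z=0
-- IRQ taken; context saved, return-PC = 3 --

FLAGS = (N=1, Z=0)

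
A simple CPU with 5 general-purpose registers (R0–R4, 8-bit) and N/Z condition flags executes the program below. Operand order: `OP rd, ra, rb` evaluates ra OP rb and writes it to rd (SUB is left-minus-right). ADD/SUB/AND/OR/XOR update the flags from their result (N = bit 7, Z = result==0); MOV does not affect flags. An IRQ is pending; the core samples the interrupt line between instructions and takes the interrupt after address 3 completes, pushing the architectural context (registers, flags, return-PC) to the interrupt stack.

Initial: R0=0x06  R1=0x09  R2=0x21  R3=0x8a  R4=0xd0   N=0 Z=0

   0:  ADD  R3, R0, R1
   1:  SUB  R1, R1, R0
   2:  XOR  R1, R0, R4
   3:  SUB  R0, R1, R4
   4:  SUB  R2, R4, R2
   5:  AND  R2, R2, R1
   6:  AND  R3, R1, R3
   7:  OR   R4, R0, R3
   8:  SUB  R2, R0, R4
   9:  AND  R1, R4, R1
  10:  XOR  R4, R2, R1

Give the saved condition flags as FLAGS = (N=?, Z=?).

FLAGS = (N=0, Z=0)

after  0: R0=0x06 R1=0x09 R2=0x21 R3=0x0f R4=0xd0  N=0 Z=0
after  1: R0=0x06 R1=0x03 R2=0x21 R3=0x0f R4=0xd0  N=0 Z=0
after  2: R0=0x06 R1=0xd6 R2=0x21 R3=0x0f R4=0xd0  N=1 Z=0
after  3: R0=0x06 R1=0xd6 R2=0x21 R3=0x0f R4=0xd0  N=0 Z=0
-- IRQ taken; context saved, return-PC = 4 --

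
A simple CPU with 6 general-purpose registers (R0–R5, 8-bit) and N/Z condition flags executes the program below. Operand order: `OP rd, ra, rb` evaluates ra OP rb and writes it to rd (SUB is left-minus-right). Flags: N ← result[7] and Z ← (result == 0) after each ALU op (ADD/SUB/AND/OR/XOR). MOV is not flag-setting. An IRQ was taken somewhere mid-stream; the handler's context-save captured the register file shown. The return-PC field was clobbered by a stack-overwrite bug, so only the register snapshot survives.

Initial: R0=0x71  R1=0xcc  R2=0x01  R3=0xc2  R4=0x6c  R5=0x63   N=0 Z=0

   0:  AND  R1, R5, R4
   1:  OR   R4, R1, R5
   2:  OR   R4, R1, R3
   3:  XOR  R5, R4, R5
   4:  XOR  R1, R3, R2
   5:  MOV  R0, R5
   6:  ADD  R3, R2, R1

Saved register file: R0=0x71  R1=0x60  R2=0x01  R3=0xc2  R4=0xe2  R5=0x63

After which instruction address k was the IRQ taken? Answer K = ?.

K = 2

after  0: R0=0x71 R1=0x60 R2=0x01 R3=0xc2 R4=0x6c R5=0x63  N=0 Z=0
after  1: R0=0x71 R1=0x60 R2=0x01 R3=0xc2 R4=0x63 R5=0x63  N=0 Z=0
after  2: R0=0x71 R1=0x60 R2=0x01 R3=0xc2 R4=0xe2 R5=0x63  N=1 Z=0
-- IRQ taken; context saved, return-PC = 3 --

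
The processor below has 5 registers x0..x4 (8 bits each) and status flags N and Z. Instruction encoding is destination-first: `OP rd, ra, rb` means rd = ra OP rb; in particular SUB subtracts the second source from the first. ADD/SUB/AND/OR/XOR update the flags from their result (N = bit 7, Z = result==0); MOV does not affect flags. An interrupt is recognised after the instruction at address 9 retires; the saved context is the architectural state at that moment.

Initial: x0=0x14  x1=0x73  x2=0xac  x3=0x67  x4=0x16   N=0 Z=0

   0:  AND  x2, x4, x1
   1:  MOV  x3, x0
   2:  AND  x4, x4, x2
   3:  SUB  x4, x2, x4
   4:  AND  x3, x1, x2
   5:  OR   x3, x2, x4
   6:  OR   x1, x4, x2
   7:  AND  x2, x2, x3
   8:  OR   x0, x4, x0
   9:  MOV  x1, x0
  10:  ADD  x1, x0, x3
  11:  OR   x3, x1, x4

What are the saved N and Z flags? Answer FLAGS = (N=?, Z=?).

FLAGS = (N=0, Z=0)

after  0: x0=0x14 x1=0x73 x2=0x12 x3=0x67 x4=0x16  N=0 Z=0
after  1: x0=0x14 x1=0x73 x2=0x12 x3=0x14 x4=0x16  N=0 Z=0
after  2: x0=0x14 x1=0x73 x2=0x12 x3=0x14 x4=0x12  N=0 Z=0
after  3: x0=0x14 x1=0x73 x2=0x12 x3=0x14 x4=0x00  N=0 Z=1
after  4: x0=0x14 x1=0x73 x2=0x12 x3=0x12 x4=0x00  N=0 Z=0
after  5: x0=0x14 x1=0x73 x2=0x12 x3=0x12 x4=0x00  N=0 Z=0
after  6: x0=0x14 x1=0x12 x2=0x12 x3=0x12 x4=0x00  N=0 Z=0
after  7: x0=0x14 x1=0x12 x2=0x12 x3=0x12 x4=0x00  N=0 Z=0
after  8: x0=0x14 x1=0x12 x2=0x12 x3=0x12 x4=0x00  N=0 Z=0
after  9: x0=0x14 x1=0x14 x2=0x12 x3=0x12 x4=0x00  N=0 Z=0
-- IRQ taken; context saved, return-PC = 10 --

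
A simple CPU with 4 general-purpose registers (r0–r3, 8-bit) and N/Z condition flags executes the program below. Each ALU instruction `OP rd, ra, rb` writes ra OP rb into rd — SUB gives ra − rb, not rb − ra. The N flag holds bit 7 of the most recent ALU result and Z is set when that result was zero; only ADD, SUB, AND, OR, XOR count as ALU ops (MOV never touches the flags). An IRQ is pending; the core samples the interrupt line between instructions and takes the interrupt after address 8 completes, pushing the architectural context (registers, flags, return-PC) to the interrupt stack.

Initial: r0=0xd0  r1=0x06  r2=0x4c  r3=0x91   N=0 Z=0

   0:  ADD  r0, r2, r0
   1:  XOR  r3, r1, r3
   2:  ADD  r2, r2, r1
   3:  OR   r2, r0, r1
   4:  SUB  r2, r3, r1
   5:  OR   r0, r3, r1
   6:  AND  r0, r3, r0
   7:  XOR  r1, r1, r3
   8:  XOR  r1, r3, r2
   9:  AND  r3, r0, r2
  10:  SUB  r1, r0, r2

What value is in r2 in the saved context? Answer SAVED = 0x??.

after  0: r0=0x1c r1=0x06 r2=0x4c r3=0x91  N=0 Z=0
after  1: r0=0x1c r1=0x06 r2=0x4c r3=0x97  N=1 Z=0
after  2: r0=0x1c r1=0x06 r2=0x52 r3=0x97  N=0 Z=0
after  3: r0=0x1c r1=0x06 r2=0x1e r3=0x97  N=0 Z=0
after  4: r0=0x1c r1=0x06 r2=0x91 r3=0x97  N=1 Z=0
after  5: r0=0x97 r1=0x06 r2=0x91 r3=0x97  N=1 Z=0
after  6: r0=0x97 r1=0x06 r2=0x91 r3=0x97  N=1 Z=0
after  7: r0=0x97 r1=0x91 r2=0x91 r3=0x97  N=1 Z=0
after  8: r0=0x97 r1=0x06 r2=0x91 r3=0x97  N=0 Z=0
-- IRQ taken; context saved, return-PC = 9 --

SAVED = 0x91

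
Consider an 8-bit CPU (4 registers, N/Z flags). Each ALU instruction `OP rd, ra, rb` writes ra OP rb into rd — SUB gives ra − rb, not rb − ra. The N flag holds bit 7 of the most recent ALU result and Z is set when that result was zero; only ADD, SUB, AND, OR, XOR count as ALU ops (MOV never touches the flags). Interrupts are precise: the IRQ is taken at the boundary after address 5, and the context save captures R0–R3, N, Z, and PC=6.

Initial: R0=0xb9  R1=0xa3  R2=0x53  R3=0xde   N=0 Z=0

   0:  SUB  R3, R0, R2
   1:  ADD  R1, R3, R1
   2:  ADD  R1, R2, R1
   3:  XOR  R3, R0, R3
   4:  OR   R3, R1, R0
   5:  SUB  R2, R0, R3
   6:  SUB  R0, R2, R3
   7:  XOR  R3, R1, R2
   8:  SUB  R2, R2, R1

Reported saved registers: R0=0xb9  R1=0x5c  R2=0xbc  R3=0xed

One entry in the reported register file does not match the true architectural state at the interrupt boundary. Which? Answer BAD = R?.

BAD = R3

after  0: R0=0xb9 R1=0xa3 R2=0x53 R3=0x66  N=0 Z=0
after  1: R0=0xb9 R1=0x09 R2=0x53 R3=0x66  N=0 Z=0
after  2: R0=0xb9 R1=0x5c R2=0x53 R3=0x66  N=0 Z=0
after  3: R0=0xb9 R1=0x5c R2=0x53 R3=0xdf  N=1 Z=0
after  4: R0=0xb9 R1=0x5c R2=0x53 R3=0xfd  N=1 Z=0
after  5: R0=0xb9 R1=0x5c R2=0xbc R3=0xfd  N=1 Z=0
-- IRQ taken; context saved, return-PC = 6 --
mismatch: R3: reported 0xed vs actual 0xfd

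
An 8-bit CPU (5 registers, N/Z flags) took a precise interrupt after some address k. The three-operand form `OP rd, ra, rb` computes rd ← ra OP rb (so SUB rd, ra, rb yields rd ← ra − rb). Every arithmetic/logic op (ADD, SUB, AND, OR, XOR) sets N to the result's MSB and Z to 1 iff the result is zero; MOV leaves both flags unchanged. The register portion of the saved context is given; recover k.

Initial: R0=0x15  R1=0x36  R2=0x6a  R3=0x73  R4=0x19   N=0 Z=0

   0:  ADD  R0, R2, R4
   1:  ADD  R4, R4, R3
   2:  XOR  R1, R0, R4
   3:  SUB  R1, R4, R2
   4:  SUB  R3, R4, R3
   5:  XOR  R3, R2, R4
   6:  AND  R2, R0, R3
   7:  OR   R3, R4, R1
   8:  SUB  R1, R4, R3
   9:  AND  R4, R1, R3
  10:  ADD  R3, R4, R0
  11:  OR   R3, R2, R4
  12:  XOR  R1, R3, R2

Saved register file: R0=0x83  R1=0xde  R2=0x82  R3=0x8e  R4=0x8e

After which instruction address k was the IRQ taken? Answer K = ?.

after  0: R0=0x83 R1=0x36 R2=0x6a R3=0x73 R4=0x19  N=1 Z=0
after  1: R0=0x83 R1=0x36 R2=0x6a R3=0x73 R4=0x8c  N=1 Z=0
after  2: R0=0x83 R1=0x0f R2=0x6a R3=0x73 R4=0x8c  N=0 Z=0
after  3: R0=0x83 R1=0x22 R2=0x6a R3=0x73 R4=0x8c  N=0 Z=0
after  4: R0=0x83 R1=0x22 R2=0x6a R3=0x19 R4=0x8c  N=0 Z=0
after  5: R0=0x83 R1=0x22 R2=0x6a R3=0xe6 R4=0x8c  N=1 Z=0
after  6: R0=0x83 R1=0x22 R2=0x82 R3=0xe6 R4=0x8c  N=1 Z=0
after  7: R0=0x83 R1=0x22 R2=0x82 R3=0xae R4=0x8c  N=1 Z=0
after  8: R0=0x83 R1=0xde R2=0x82 R3=0xae R4=0x8c  N=1 Z=0
after  9: R0=0x83 R1=0xde R2=0x82 R3=0xae R4=0x8e  N=1 Z=0
after 10: R0=0x83 R1=0xde R2=0x82 R3=0x11 R4=0x8e  N=0 Z=0
after 11: R0=0x83 R1=0xde R2=0x82 R3=0x8e R4=0x8e  N=1 Z=0
-- IRQ taken; context saved, return-PC = 12 --

K = 11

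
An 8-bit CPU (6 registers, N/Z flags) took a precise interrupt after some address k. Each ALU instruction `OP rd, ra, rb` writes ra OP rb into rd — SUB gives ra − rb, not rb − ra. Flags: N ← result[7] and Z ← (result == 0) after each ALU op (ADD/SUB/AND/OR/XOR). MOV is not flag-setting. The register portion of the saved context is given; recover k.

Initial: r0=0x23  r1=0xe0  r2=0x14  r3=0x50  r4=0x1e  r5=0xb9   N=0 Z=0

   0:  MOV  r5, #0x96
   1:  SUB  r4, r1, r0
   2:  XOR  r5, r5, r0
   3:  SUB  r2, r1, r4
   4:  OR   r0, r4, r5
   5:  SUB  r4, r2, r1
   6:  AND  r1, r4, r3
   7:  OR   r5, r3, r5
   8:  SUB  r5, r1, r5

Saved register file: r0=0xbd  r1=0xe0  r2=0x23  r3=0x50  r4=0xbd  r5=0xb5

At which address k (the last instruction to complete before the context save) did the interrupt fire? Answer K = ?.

after  0: r0=0x23 r1=0xe0 r2=0x14 r3=0x50 r4=0x1e r5=0x96  N=0 Z=0
after  1: r0=0x23 r1=0xe0 r2=0x14 r3=0x50 r4=0xbd r5=0x96  N=1 Z=0
after  2: r0=0x23 r1=0xe0 r2=0x14 r3=0x50 r4=0xbd r5=0xb5  N=1 Z=0
after  3: r0=0x23 r1=0xe0 r2=0x23 r3=0x50 r4=0xbd r5=0xb5  N=0 Z=0
after  4: r0=0xbd r1=0xe0 r2=0x23 r3=0x50 r4=0xbd r5=0xb5  N=1 Z=0
-- IRQ taken; context saved, return-PC = 5 --

K = 4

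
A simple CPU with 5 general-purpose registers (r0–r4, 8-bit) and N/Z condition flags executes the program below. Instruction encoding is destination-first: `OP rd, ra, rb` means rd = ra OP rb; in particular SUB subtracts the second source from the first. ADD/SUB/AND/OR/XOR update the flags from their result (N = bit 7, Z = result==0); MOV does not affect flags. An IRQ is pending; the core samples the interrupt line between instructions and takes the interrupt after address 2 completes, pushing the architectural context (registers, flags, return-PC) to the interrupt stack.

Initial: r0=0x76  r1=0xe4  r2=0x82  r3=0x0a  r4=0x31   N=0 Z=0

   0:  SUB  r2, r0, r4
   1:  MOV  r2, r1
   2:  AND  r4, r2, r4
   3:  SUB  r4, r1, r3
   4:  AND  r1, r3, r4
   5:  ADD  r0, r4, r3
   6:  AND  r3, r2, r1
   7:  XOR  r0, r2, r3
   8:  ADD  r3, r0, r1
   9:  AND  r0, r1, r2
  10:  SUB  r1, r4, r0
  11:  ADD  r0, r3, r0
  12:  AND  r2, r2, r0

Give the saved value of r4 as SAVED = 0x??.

after  0: r0=0x76 r1=0xe4 r2=0x45 r3=0x0a r4=0x31  N=0 Z=0
after  1: r0=0x76 r1=0xe4 r2=0xe4 r3=0x0a r4=0x31  N=0 Z=0
after  2: r0=0x76 r1=0xe4 r2=0xe4 r3=0x0a r4=0x20  N=0 Z=0
-- IRQ taken; context saved, return-PC = 3 --

SAVED = 0x20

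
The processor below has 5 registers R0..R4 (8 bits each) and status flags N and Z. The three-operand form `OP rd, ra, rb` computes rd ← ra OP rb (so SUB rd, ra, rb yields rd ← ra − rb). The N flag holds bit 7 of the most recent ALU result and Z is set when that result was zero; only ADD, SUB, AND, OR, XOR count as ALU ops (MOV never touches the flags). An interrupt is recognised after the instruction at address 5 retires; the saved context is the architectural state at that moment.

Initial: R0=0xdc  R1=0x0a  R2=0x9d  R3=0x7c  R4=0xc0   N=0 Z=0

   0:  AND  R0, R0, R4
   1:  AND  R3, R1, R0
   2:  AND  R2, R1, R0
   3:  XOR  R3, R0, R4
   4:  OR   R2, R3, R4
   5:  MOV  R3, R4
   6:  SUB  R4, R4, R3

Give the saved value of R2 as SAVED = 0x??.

SAVED = 0xc0

after  0: R0=0xc0 R1=0x0a R2=0x9d R3=0x7c R4=0xc0  N=1 Z=0
after  1: R0=0xc0 R1=0x0a R2=0x9d R3=0x00 R4=0xc0  N=0 Z=1
after  2: R0=0xc0 R1=0x0a R2=0x00 R3=0x00 R4=0xc0  N=0 Z=1
after  3: R0=0xc0 R1=0x0a R2=0x00 R3=0x00 R4=0xc0  N=0 Z=1
after  4: R0=0xc0 R1=0x0a R2=0xc0 R3=0x00 R4=0xc0  N=1 Z=0
after  5: R0=0xc0 R1=0x0a R2=0xc0 R3=0xc0 R4=0xc0  N=1 Z=0
-- IRQ taken; context saved, return-PC = 6 --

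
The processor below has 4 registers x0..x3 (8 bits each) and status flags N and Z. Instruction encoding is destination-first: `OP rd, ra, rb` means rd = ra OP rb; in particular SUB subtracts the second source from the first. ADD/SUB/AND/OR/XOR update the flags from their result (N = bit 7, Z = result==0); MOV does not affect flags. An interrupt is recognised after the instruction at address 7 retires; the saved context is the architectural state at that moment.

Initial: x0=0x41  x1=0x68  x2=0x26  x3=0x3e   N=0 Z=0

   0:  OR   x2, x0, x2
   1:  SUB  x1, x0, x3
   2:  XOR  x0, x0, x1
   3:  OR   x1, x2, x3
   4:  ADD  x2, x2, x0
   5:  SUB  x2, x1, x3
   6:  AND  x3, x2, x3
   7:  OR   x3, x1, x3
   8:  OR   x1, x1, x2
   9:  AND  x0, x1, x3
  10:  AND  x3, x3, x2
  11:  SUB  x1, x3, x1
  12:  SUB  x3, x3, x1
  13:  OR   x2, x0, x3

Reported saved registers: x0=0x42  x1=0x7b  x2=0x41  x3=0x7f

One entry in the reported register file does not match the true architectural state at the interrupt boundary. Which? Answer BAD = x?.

after  0: x0=0x41 x1=0x68 x2=0x67 x3=0x3e  N=0 Z=0
after  1: x0=0x41 x1=0x03 x2=0x67 x3=0x3e  N=0 Z=0
after  2: x0=0x42 x1=0x03 x2=0x67 x3=0x3e  N=0 Z=0
after  3: x0=0x42 x1=0x7f x2=0x67 x3=0x3e  N=0 Z=0
after  4: x0=0x42 x1=0x7f x2=0xa9 x3=0x3e  N=1 Z=0
after  5: x0=0x42 x1=0x7f x2=0x41 x3=0x3e  N=0 Z=0
after  6: x0=0x42 x1=0x7f x2=0x41 x3=0x00  N=0 Z=1
after  7: x0=0x42 x1=0x7f x2=0x41 x3=0x7f  N=0 Z=0
-- IRQ taken; context saved, return-PC = 8 --
mismatch: x1: reported 0x7b vs actual 0x7f

BAD = x1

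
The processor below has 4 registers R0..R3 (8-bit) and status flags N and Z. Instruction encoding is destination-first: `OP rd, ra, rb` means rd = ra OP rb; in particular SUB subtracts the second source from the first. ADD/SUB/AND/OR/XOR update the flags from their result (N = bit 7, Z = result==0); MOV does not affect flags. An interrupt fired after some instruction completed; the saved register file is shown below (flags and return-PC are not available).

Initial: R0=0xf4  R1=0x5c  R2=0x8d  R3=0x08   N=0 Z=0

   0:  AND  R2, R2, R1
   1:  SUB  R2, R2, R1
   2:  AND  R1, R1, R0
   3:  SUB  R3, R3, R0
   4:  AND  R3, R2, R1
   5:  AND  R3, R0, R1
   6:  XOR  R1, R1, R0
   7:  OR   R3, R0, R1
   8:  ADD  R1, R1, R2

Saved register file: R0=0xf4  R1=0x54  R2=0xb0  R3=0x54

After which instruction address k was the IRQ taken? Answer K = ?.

after  0: R0=0xf4 R1=0x5c R2=0x0c R3=0x08  N=0 Z=0
after  1: R0=0xf4 R1=0x5c R2=0xb0 R3=0x08  N=1 Z=0
after  2: R0=0xf4 R1=0x54 R2=0xb0 R3=0x08  N=0 Z=0
after  3: R0=0xf4 R1=0x54 R2=0xb0 R3=0x14  N=0 Z=0
after  4: R0=0xf4 R1=0x54 R2=0xb0 R3=0x10  N=0 Z=0
after  5: R0=0xf4 R1=0x54 R2=0xb0 R3=0x54  N=0 Z=0
-- IRQ taken; context saved, return-PC = 6 --

K = 5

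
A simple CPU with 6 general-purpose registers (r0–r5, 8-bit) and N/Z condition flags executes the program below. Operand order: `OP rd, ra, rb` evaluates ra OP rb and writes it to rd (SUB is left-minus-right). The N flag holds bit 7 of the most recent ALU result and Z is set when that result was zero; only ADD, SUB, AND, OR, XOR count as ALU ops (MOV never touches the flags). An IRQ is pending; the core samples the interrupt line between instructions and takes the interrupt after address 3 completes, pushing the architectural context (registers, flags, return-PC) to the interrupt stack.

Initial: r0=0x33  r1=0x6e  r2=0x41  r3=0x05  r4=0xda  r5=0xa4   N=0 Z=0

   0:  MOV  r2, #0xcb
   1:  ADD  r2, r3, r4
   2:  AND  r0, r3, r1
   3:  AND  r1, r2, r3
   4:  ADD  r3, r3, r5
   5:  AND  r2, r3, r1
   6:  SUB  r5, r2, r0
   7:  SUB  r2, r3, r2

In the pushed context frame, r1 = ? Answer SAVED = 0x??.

after  0: r0=0x33 r1=0x6e r2=0xcb r3=0x05 r4=0xda r5=0xa4  N=0 Z=0
after  1: r0=0x33 r1=0x6e r2=0xdf r3=0x05 r4=0xda r5=0xa4  N=1 Z=0
after  2: r0=0x04 r1=0x6e r2=0xdf r3=0x05 r4=0xda r5=0xa4  N=0 Z=0
after  3: r0=0x04 r1=0x05 r2=0xdf r3=0x05 r4=0xda r5=0xa4  N=0 Z=0
-- IRQ taken; context saved, return-PC = 4 --

SAVED = 0x05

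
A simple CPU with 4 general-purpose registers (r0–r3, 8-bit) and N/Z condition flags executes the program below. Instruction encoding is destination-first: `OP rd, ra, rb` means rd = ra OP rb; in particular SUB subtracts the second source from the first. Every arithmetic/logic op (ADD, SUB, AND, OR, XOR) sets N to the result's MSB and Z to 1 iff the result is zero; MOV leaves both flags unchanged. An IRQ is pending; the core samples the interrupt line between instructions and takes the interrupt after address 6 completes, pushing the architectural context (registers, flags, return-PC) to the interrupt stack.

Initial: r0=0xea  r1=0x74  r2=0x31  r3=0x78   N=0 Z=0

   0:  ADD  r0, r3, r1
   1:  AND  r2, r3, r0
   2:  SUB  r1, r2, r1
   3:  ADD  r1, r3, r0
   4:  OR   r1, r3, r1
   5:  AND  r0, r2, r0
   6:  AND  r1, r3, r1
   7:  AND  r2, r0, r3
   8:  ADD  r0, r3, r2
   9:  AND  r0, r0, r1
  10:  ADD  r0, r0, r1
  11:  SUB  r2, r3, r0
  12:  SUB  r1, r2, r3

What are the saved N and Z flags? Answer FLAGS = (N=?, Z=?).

FLAGS = (N=0, Z=0)

after  0: r0=0xec r1=0x74 r2=0x31 r3=0x78  N=1 Z=0
after  1: r0=0xec r1=0x74 r2=0x68 r3=0x78  N=0 Z=0
after  2: r0=0xec r1=0xf4 r2=0x68 r3=0x78  N=1 Z=0
after  3: r0=0xec r1=0x64 r2=0x68 r3=0x78  N=0 Z=0
after  4: r0=0xec r1=0x7c r2=0x68 r3=0x78  N=0 Z=0
after  5: r0=0x68 r1=0x7c r2=0x68 r3=0x78  N=0 Z=0
after  6: r0=0x68 r1=0x78 r2=0x68 r3=0x78  N=0 Z=0
-- IRQ taken; context saved, return-PC = 7 --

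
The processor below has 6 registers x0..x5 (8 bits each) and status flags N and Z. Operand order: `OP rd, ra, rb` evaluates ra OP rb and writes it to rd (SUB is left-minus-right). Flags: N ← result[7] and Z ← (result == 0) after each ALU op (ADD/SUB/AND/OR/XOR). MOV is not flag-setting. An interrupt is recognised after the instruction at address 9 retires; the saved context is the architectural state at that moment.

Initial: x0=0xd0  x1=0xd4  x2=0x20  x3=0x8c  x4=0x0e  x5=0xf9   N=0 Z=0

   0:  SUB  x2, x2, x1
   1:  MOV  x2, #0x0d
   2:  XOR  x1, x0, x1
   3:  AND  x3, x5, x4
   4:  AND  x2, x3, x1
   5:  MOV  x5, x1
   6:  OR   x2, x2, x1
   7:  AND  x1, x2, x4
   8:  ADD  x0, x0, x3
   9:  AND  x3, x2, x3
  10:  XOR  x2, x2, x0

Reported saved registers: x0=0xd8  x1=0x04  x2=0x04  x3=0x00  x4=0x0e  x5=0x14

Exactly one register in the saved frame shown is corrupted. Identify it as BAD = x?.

BAD = x5

after  0: x0=0xd0 x1=0xd4 x2=0x4c x3=0x8c x4=0x0e x5=0xf9  N=0 Z=0
after  1: x0=0xd0 x1=0xd4 x2=0x0d x3=0x8c x4=0x0e x5=0xf9  N=0 Z=0
after  2: x0=0xd0 x1=0x04 x2=0x0d x3=0x8c x4=0x0e x5=0xf9  N=0 Z=0
after  3: x0=0xd0 x1=0x04 x2=0x0d x3=0x08 x4=0x0e x5=0xf9  N=0 Z=0
after  4: x0=0xd0 x1=0x04 x2=0x00 x3=0x08 x4=0x0e x5=0xf9  N=0 Z=1
after  5: x0=0xd0 x1=0x04 x2=0x00 x3=0x08 x4=0x0e x5=0x04  N=0 Z=1
after  6: x0=0xd0 x1=0x04 x2=0x04 x3=0x08 x4=0x0e x5=0x04  N=0 Z=0
after  7: x0=0xd0 x1=0x04 x2=0x04 x3=0x08 x4=0x0e x5=0x04  N=0 Z=0
after  8: x0=0xd8 x1=0x04 x2=0x04 x3=0x08 x4=0x0e x5=0x04  N=1 Z=0
after  9: x0=0xd8 x1=0x04 x2=0x04 x3=0x00 x4=0x0e x5=0x04  N=0 Z=1
-- IRQ taken; context saved, return-PC = 10 --
mismatch: x5: reported 0x14 vs actual 0x04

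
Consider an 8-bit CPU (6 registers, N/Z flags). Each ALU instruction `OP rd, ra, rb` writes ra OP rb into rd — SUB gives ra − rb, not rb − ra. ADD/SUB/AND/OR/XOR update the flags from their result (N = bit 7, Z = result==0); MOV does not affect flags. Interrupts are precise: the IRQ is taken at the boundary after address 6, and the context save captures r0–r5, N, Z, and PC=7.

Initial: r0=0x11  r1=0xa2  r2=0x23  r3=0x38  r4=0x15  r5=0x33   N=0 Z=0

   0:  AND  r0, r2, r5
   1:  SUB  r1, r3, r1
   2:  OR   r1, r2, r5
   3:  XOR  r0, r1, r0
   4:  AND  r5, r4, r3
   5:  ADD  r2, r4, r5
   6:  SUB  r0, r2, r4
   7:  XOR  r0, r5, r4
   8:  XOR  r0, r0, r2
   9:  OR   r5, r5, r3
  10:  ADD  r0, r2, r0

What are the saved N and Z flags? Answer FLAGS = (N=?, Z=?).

FLAGS = (N=0, Z=0)

after  0: r0=0x23 r1=0xa2 r2=0x23 r3=0x38 r4=0x15 r5=0x33  N=0 Z=0
after  1: r0=0x23 r1=0x96 r2=0x23 r3=0x38 r4=0x15 r5=0x33  N=1 Z=0
after  2: r0=0x23 r1=0x33 r2=0x23 r3=0x38 r4=0x15 r5=0x33  N=0 Z=0
after  3: r0=0x10 r1=0x33 r2=0x23 r3=0x38 r4=0x15 r5=0x33  N=0 Z=0
after  4: r0=0x10 r1=0x33 r2=0x23 r3=0x38 r4=0x15 r5=0x10  N=0 Z=0
after  5: r0=0x10 r1=0x33 r2=0x25 r3=0x38 r4=0x15 r5=0x10  N=0 Z=0
after  6: r0=0x10 r1=0x33 r2=0x25 r3=0x38 r4=0x15 r5=0x10  N=0 Z=0
-- IRQ taken; context saved, return-PC = 7 --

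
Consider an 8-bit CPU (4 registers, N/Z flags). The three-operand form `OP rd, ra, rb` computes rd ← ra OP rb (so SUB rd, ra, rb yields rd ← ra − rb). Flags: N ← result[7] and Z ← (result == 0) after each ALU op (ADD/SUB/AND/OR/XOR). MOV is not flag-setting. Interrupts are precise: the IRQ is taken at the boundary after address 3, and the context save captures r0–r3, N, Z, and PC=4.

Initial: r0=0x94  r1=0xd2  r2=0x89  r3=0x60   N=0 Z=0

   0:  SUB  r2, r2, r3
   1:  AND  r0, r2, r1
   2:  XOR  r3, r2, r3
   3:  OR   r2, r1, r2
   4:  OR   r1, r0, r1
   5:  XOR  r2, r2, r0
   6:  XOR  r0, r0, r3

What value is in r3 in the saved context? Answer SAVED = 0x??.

SAVED = 0x49

after  0: r0=0x94 r1=0xd2 r2=0x29 r3=0x60  N=0 Z=0
after  1: r0=0x00 r1=0xd2 r2=0x29 r3=0x60  N=0 Z=1
after  2: r0=0x00 r1=0xd2 r2=0x29 r3=0x49  N=0 Z=0
after  3: r0=0x00 r1=0xd2 r2=0xfb r3=0x49  N=1 Z=0
-- IRQ taken; context saved, return-PC = 4 --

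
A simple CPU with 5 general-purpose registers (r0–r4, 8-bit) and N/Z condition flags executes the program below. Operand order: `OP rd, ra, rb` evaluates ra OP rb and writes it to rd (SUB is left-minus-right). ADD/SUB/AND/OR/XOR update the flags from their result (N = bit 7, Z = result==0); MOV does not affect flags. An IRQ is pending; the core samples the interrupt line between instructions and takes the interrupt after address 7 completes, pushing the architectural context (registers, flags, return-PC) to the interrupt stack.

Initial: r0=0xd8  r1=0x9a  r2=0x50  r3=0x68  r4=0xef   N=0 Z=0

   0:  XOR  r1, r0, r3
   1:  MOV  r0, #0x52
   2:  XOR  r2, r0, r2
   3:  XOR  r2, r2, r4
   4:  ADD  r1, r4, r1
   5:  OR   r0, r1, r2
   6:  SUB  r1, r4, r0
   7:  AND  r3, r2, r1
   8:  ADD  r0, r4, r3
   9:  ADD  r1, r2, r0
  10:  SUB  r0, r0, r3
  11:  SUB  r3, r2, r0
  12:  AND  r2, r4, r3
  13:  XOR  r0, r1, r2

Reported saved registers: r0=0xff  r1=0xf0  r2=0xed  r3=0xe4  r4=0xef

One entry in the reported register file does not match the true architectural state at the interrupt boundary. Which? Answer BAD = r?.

BAD = r3

after  0: r0=0xd8 r1=0xb0 r2=0x50 r3=0x68 r4=0xef  N=1 Z=0
after  1: r0=0x52 r1=0xb0 r2=0x50 r3=0x68 r4=0xef  N=1 Z=0
after  2: r0=0x52 r1=0xb0 r2=0x02 r3=0x68 r4=0xef  N=0 Z=0
after  3: r0=0x52 r1=0xb0 r2=0xed r3=0x68 r4=0xef  N=1 Z=0
after  4: r0=0x52 r1=0x9f r2=0xed r3=0x68 r4=0xef  N=1 Z=0
after  5: r0=0xff r1=0x9f r2=0xed r3=0x68 r4=0xef  N=1 Z=0
after  6: r0=0xff r1=0xf0 r2=0xed r3=0x68 r4=0xef  N=1 Z=0
after  7: r0=0xff r1=0xf0 r2=0xed r3=0xe0 r4=0xef  N=1 Z=0
-- IRQ taken; context saved, return-PC = 8 --
mismatch: r3: reported 0xe4 vs actual 0xe0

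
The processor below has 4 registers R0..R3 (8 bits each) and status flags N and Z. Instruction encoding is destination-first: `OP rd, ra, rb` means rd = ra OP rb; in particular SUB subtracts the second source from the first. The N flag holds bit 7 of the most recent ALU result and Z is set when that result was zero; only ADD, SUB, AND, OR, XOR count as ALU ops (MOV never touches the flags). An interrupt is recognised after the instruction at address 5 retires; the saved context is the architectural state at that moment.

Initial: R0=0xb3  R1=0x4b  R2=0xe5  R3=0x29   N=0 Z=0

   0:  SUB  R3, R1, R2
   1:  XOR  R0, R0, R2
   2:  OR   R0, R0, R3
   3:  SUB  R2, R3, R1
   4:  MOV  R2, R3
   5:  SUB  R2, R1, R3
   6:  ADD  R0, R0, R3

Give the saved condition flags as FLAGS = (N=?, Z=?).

FLAGS = (N=1, Z=0)

after  0: R0=0xb3 R1=0x4b R2=0xe5 R3=0x66  N=0 Z=0
after  1: R0=0x56 R1=0x4b R2=0xe5 R3=0x66  N=0 Z=0
after  2: R0=0x76 R1=0x4b R2=0xe5 R3=0x66  N=0 Z=0
after  3: R0=0x76 R1=0x4b R2=0x1b R3=0x66  N=0 Z=0
after  4: R0=0x76 R1=0x4b R2=0x66 R3=0x66  N=0 Z=0
after  5: R0=0x76 R1=0x4b R2=0xe5 R3=0x66  N=1 Z=0
-- IRQ taken; context saved, return-PC = 6 --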